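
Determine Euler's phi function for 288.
96

288 = 2^5 × 3^2
φ(n) = n × ∏(1 - 1/p) for each prime p dividing n
φ(288) = 288 × (1 - 1/2) × (1 - 1/3) = 96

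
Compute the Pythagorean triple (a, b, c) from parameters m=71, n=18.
(4717, 2556, 5365)

Euclid's formula: a = m² - n², b = 2mn, c = m² + n²
m = 71, n = 18
a = 71² - 18² = 5041 - 324 = 4717
b = 2 × 71 × 18 = 2556
c = 71² + 18² = 5041 + 324 = 5365
Verification: 4717² + 2556² = 22250089 + 6533136 = 28783225 = 5365² ✓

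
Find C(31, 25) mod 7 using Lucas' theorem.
0

Using Lucas' theorem:
Write n=31 and k=25 in base 7:
n in base 7: [4, 3]
k in base 7: [3, 4]
C(31,25) mod 7 = ∏ C(n_i, k_i) mod 7
Digit binomials (mod 7): C(4,3) = 4; C(3,4) = 0 (k_i > n_i)
Product: 4 × 0 = 0 ≡ 0 (mod 7)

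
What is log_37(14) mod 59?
13

Baby-step giant-step with step n = ⌈√59⌉ = 8.
Baby steps 37^j mod 59 (j:value) for j=0..7: 0:1, 1:37, 2:12, 3:31, 4:26, 5:18, 6:17, 7:39.
Giant-step multiplier: 37^(-8) ≡ 37^(58-8) = 37^50 ≡ 35 (mod 59).
Giant steps γ_i = 14·35^i mod 59: γ_0=14, γ_1=18 (in table at j=5).
x = i·n + j = 1·8 + 5 = 13.
Check: 37^13 ≡ 14 (mod 59).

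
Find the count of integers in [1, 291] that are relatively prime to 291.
192

291 = 3 × 97
φ(n) = n × ∏(1 - 1/p) for each prime p dividing n
φ(291) = 291 × (1 - 1/3) × (1 - 1/97) = 192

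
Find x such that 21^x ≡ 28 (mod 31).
14

Baby-step giant-step with step n = ⌈√31⌉ = 6.
Baby steps 21^j mod 31 (j:value) for j=0..5: 0:1, 1:21, 2:7, 3:23, 4:18, 5:6.
Giant-step multiplier: 21^(-6) ≡ 21^(30-6) = 21^24 ≡ 16 (mod 31).
Giant steps γ_i = 28·16^i mod 31: γ_0=28, γ_1=14, γ_2=7 (in table at j=2).
x = i·n + j = 2·6 + 2 = 14.
Check: 21^14 ≡ 28 (mod 31).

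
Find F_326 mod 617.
533

Matrix identity: Q^n = [[F_(n+1), F_n], [F_n, F_(n-1)]] with Q = [[1,1],[1,0]].
n = 326 = 101000110₂. Square-and-multiply, entries mod 617:
Q^1 = [[1,1],[1,0]]
Q^2 = (Q^1)² = [[2,1],[1,1]]
Q^5 = (Q^2)²·Q = [[8,5],[5,3]]
Q^10 = (Q^5)² = [[89,55],[55,34]]
Q^20 = (Q^10)² = [[457,595],[595,479]]
Q^40 = (Q^20)² = [[170,386],[386,401]]
Q^81 = (Q^40)²·Q = [[337,200],[200,137]]
Q^163 = (Q^81)²·Q = [[335,553],[553,399]]
Q^326 = (Q^163)² = [[325,533],[533,409]]
F_326 mod 617 = Q^326[0][1] = 533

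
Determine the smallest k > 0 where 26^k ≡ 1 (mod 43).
42

43 is prime, so ord(26) divides φ(43) = 42.
Divisors of 42: 1, 2, 3, 6, 7, 14, 21, 42.
Repeated squaring: 26^1 ≡ 26, 26^2 ≡ 31, 26^4 ≡ 15, 26^8 ≡ 10, 26^16 ≡ 14, 26^32 ≡ 24 (mod 43).
Test 26^d mod 43 for each divisor d in increasing order:
26^1 ≡ 26
26^2 ≡ 31
26^3 = 26^2·26^1 ≡ 32
26^6 = 26^4·26^2 ≡ 35
26^7 = 26^4·26^2·26^1 ≡ 7
26^14 = 26^8·26^4·26^2 ≡ 6
26^21 = 26^16·26^4·26^1 ≡ 42
26^42 = 26^32·26^8·26^2 ≡ 1  ← first divisor giving 1
The order is 42.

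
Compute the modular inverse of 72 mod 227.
41

gcd(72, 227) = 1, so the inverse exists.
Extended Euclidean algorithm on (227, 72):
227 = 3 × 72 + 11  ⟹  11 = (1)·227 + (-3)·72
72 = 6 × 11 + 6  ⟹  6 = (-6)·227 + (19)·72
11 = 1 × 6 + 5  ⟹  5 = (7)·227 + (-22)·72
6 = 1 × 5 + 1  ⟹  1 = (-13)·227 + (41)·72
So (41)·72 ≡ 1 (mod 227), i.e. 72^(-1) ≡ 41 (mod 227).
Check: 72 × 41 = 2952 ≡ 1 (mod 227)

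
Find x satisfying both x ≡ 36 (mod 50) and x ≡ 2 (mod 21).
86

Using Chinese Remainder Theorem:
M = 50 × 21 = 1050
M1 = 21, M2 = 50
y1 = 21^(-1) mod 50 = 31
y2 = 50^(-1) mod 21 = 8
x = (36×21×31 + 2×50×8) mod 1050 = 86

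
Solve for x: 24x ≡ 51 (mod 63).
x ≡ 10 (mod 21)

gcd(24, 63) = 3, which divides 51, so solutions exist.
Divide through by 3: 8x ≡ 17 (mod 21).
Find 8^(-1) mod 21 by the extended Euclidean algorithm:
21 = 2 × 8 + 5  ⟹  5 = (1)·21 + (-2)·8
8 = 1 × 5 + 3  ⟹  3 = (-1)·21 + (3)·8
5 = 1 × 3 + 2  ⟹  2 = (2)·21 + (-5)·8
3 = 1 × 2 + 1  ⟹  1 = (-3)·21 + (8)·8
So (8)·8 ≡ 1 (mod 21), i.e. 8^(-1) ≡ 8 (mod 21).
x ≡ 8 × 17 = 136 ≡ 10 (mod 21).
Check: 24 × 10 = 240 ≡ 51 (mod 63).
x ≡ 10 (mod 21), giving 3 solutions mod 63.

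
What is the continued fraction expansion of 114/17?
[6; 1, 2, 2, 2]

Euclidean algorithm steps:
114 = 6 × 17 + 12
17 = 1 × 12 + 5
12 = 2 × 5 + 2
5 = 2 × 2 + 1
2 = 2 × 1 + 0
Continued fraction: [6; 1, 2, 2, 2]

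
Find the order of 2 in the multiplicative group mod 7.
3

7 is prime, so ord(2) divides φ(7) = 6.
Divisors of 6: 1, 2, 3, 6.
Repeated squaring: 2^1 ≡ 2, 2^2 ≡ 4, 2^4 ≡ 2 (mod 7).
Test 2^d mod 7 for each divisor d in increasing order:
2^1 ≡ 2
2^2 ≡ 4
2^3 = 2^2·2^1 ≡ 1  ← first divisor giving 1
The order is 3.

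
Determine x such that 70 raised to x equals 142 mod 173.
60

Baby-step giant-step with step n = ⌈√173⌉ = 14.
Baby steps 70^j mod 173 (j:value) for j=0..13: 0:1, 1:70, 2:56, 3:114, 4:22, 5:156, 6:21, 7:86, 8:138, 9:145, 10:116, 11:162, 12:95, 13:76.
Giant-step multiplier: 70^(-14) ≡ 70^(172-14) = 70^158 ≡ 4 (mod 173).
Giant steps γ_i = 142·4^i mod 173: γ_0=142, γ_1=49, γ_2=23, γ_3=92, γ_4=22 (in table at j=4).
x = i·n + j = 4·14 + 4 = 60.
Check: 70^60 ≡ 142 (mod 173).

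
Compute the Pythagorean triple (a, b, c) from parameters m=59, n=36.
(2185, 4248, 4777)

Euclid's formula: a = m² - n², b = 2mn, c = m² + n²
m = 59, n = 36
a = 59² - 36² = 3481 - 1296 = 2185
b = 2 × 59 × 36 = 4248
c = 59² + 36² = 3481 + 1296 = 4777
Verification: 2185² + 4248² = 4774225 + 18045504 = 22819729 = 4777² ✓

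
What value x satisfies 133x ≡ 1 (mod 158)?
139

gcd(133, 158) = 1, so the inverse exists.
Extended Euclidean algorithm on (158, 133):
158 = 1 × 133 + 25  ⟹  25 = (1)·158 + (-1)·133
133 = 5 × 25 + 8  ⟹  8 = (-5)·158 + (6)·133
25 = 3 × 8 + 1  ⟹  1 = (16)·158 + (-19)·133
So (-19)·133 ≡ 1 (mod 158), i.e. 133^(-1) ≡ -19 ≡ 139 (mod 158).
Check: 133 × 139 = 18487 ≡ 1 (mod 158)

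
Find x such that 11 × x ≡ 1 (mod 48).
35

gcd(11, 48) = 1, so the inverse exists.
Extended Euclidean algorithm on (48, 11):
48 = 4 × 11 + 4  ⟹  4 = (1)·48 + (-4)·11
11 = 2 × 4 + 3  ⟹  3 = (-2)·48 + (9)·11
4 = 1 × 3 + 1  ⟹  1 = (3)·48 + (-13)·11
So (-13)·11 ≡ 1 (mod 48), i.e. 11^(-1) ≡ -13 ≡ 35 (mod 48).
Check: 11 × 35 = 385 ≡ 1 (mod 48)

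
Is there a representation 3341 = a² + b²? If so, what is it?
29² + 50² (a=29, b=50)

Factorization: 3341 = 13 × 257
By Fermat: n is sum of two squares iff every prime p ≡ 3 (mod 4) appears to even power.
All primes ≡ 3 (mod 4) appear to even power.
Search a = 0, 1, 2, … for 3341 - a² a perfect square: first hit at a = 29: 3341 - 841 = 2500 = 50².
3341 = 29² + 50² = 841 + 2500 ✓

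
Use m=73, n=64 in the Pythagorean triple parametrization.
(1233, 9344, 9425)

Euclid's formula: a = m² - n², b = 2mn, c = m² + n²
m = 73, n = 64
a = 73² - 64² = 5329 - 4096 = 1233
b = 2 × 73 × 64 = 9344
c = 73² + 64² = 5329 + 4096 = 9425
Verification: 1233² + 9344² = 1520289 + 87310336 = 88830625 = 9425² ✓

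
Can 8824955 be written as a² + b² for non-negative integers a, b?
Not possible

Factorization: 8824955 = 5 × 17 × 47^3
By Fermat: n is sum of two squares iff every prime p ≡ 3 (mod 4) appears to even power.
Prime(s) ≡ 3 (mod 4) with odd exponent: [(47, 3)]
Therefore 8824955 cannot be expressed as a² + b².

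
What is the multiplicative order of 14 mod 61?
6

61 is prime, so ord(14) divides φ(61) = 60.
Divisors of 60: 1, 2, 3, 4, 5, 6, 10, 12, 15, 20, 30, 60.
Repeated squaring: 14^1 ≡ 14, 14^2 ≡ 13, 14^4 ≡ 47, 14^8 ≡ 13, 14^16 ≡ 47, 14^32 ≡ 13 (mod 61).
Test 14^d mod 61 for each divisor d in increasing order:
14^1 ≡ 14
14^2 ≡ 13
14^3 = 14^2·14^1 ≡ 60
14^4 ≡ 47
14^5 = 14^4·14^1 ≡ 48
14^6 = 14^4·14^2 ≡ 1  ← first divisor giving 1
The order is 6.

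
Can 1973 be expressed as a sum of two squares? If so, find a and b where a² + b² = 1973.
23² + 38² (a=23, b=38)

Factorization: 1973 = 1973
By Fermat: n is sum of two squares iff every prime p ≡ 3 (mod 4) appears to even power.
All primes ≡ 3 (mod 4) appear to even power.
Search a = 0, 1, 2, … for 1973 - a² a perfect square: first hit at a = 23: 1973 - 529 = 1444 = 38².
1973 = 23² + 38² = 529 + 1444 ✓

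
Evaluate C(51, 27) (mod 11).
5

Using Lucas' theorem:
Write n=51 and k=27 in base 11:
n in base 11: [4, 7]
k in base 11: [2, 5]
C(51,27) mod 11 = ∏ C(n_i, k_i) mod 11
Digit binomials (mod 11): C(4,2) = 6; C(7,5) = 21 ≡ 10
Product: 6 × 10 = 60 ≡ 5 (mod 11)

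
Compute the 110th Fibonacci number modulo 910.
545

Matrix identity: Q^n = [[F_(n+1), F_n], [F_n, F_(n-1)]] with Q = [[1,1],[1,0]].
n = 110 = 1101110₂. Square-and-multiply, entries mod 910:
Q^1 = [[1,1],[1,0]]
Q^3 = (Q^1)²·Q = [[3,2],[2,1]]
Q^6 = (Q^3)² = [[13,8],[8,5]]
Q^13 = (Q^6)²·Q = [[377,233],[233,144]]
Q^27 = (Q^13)²·Q = [[221,768],[768,363]]
Q^55 = (Q^27)²·Q = [[637,755],[755,792]]
Q^110 = (Q^55)² = [[274,545],[545,639]]
F_110 mod 910 = Q^110[0][1] = 545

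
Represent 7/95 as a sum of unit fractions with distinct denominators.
1/14 + 1/444 + 1/295260

Greedy algorithm:
7/95: ceiling(95/7) = 14, use 1/14
3/1330: ceiling(1330/3) = 444, use 1/444
1/295260: ceiling(295260/1) = 295260, use 1/295260
Result: 7/95 = 1/14 + 1/444 + 1/295260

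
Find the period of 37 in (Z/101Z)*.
25

101 is prime, so ord(37) divides φ(101) = 100.
Divisors of 100: 1, 2, 4, 5, 10, 20, 25, 50, 100.
Repeated squaring: 37^1 ≡ 37, 37^2 ≡ 56, 37^4 ≡ 5, 37^8 ≡ 25, 37^16 ≡ 19, 37^32 ≡ 58, 37^64 ≡ 31 (mod 101).
Test 37^d mod 101 for each divisor d in increasing order:
37^1 ≡ 37
37^2 ≡ 56
37^4 ≡ 5
37^5 = 37^4·37^1 ≡ 84
37^10 = 37^8·37^2 ≡ 87
37^20 = 37^16·37^4 ≡ 95
37^25 = 37^16·37^8·37^1 ≡ 1  ← first divisor giving 1
The order is 25.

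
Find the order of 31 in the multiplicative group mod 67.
66

67 is prime, so ord(31) divides φ(67) = 66.
Divisors of 66: 1, 2, 3, 6, 11, 22, 33, 66.
Repeated squaring: 31^1 ≡ 31, 31^2 ≡ 23, 31^4 ≡ 60, 31^8 ≡ 49, 31^16 ≡ 56, 31^32 ≡ 54, 31^64 ≡ 35 (mod 67).
Test 31^d mod 67 for each divisor d in increasing order:
31^1 ≡ 31
31^2 ≡ 23
31^3 = 31^2·31^1 ≡ 43
31^6 = 31^4·31^2 ≡ 40
31^11 = 31^8·31^2·31^1 ≡ 30
31^22 = 31^16·31^4·31^2 ≡ 29
31^33 = 31^32·31^1 ≡ 66
31^66 = 31^64·31^2 ≡ 1  ← first divisor giving 1
The order is 66.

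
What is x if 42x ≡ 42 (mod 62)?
x ≡ 1 (mod 31)

gcd(42, 62) = 2, which divides 42, so solutions exist.
Divide through by 2: 21x ≡ 21 (mod 31).
Find 21^(-1) mod 31 by the extended Euclidean algorithm:
31 = 1 × 21 + 10  ⟹  10 = (1)·31 + (-1)·21
21 = 2 × 10 + 1  ⟹  1 = (-2)·31 + (3)·21
So (3)·21 ≡ 1 (mod 31), i.e. 21^(-1) ≡ 3 (mod 31).
x ≡ 3 × 21 = 63 ≡ 1 (mod 31).
Check: 42 × 1 = 42 ≡ 42 (mod 62).
x ≡ 1 (mod 31), giving 2 solutions mod 62.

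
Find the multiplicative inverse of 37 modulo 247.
227

gcd(37, 247) = 1, so the inverse exists.
Extended Euclidean algorithm on (247, 37):
247 = 6 × 37 + 25  ⟹  25 = (1)·247 + (-6)·37
37 = 1 × 25 + 12  ⟹  12 = (-1)·247 + (7)·37
25 = 2 × 12 + 1  ⟹  1 = (3)·247 + (-20)·37
So (-20)·37 ≡ 1 (mod 247), i.e. 37^(-1) ≡ -20 ≡ 227 (mod 247).
Check: 37 × 227 = 8399 ≡ 1 (mod 247)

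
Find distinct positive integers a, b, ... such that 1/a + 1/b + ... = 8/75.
1/10 + 1/150

Greedy algorithm:
8/75: ceiling(75/8) = 10, use 1/10
1/150: ceiling(150/1) = 150, use 1/150
Result: 8/75 = 1/10 + 1/150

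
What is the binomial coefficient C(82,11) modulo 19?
0

Using Lucas' theorem:
Write n=82 and k=11 in base 19:
n in base 19: [4, 6]
k in base 19: [0, 11]
C(82,11) mod 19 = ∏ C(n_i, k_i) mod 19
Digit binomials (mod 19): C(4,0) = 1; C(6,11) = 0 (k_i > n_i)
Product: 1 × 0 = 0 ≡ 0 (mod 19)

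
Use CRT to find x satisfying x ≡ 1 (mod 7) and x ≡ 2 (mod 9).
29

Using Chinese Remainder Theorem:
M = 7 × 9 = 63
M1 = 9, M2 = 7
y1 = 9^(-1) mod 7 = 4
y2 = 7^(-1) mod 9 = 4
x = (1×9×4 + 2×7×4) mod 63 = 29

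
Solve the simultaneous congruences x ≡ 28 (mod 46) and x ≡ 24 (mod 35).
304

Using Chinese Remainder Theorem:
M = 46 × 35 = 1610
M1 = 35, M2 = 46
y1 = 35^(-1) mod 46 = 25
y2 = 46^(-1) mod 35 = 16
x = (28×35×25 + 24×46×16) mod 1610 = 304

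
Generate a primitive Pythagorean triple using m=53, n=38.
(1365, 4028, 4253)

Euclid's formula: a = m² - n², b = 2mn, c = m² + n²
m = 53, n = 38
a = 53² - 38² = 2809 - 1444 = 1365
b = 2 × 53 × 38 = 4028
c = 53² + 38² = 2809 + 1444 = 4253
Verification: 1365² + 4028² = 1863225 + 16224784 = 18088009 = 4253² ✓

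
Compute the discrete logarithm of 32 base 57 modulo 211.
145

Baby-step giant-step with step n = ⌈√211⌉ = 15.
Baby steps 57^j mod 211 (j:value) for j=0..14: 0:1, 1:57, 2:84, 3:146, 4:93, 5:26, 6:5, 7:74, 8:209, 9:97, 10:43, 11:130, 12:25, 13:159, 14:201.
Giant-step multiplier: 57^(-15) ≡ 57^(210-15) = 57^195 ≡ 67 (mod 211).
Giant steps γ_i = 32·67^i mod 211: γ_0=32, γ_1=34, γ_2=168, γ_3=73, γ_4=38, γ_5=14, γ_6=94, γ_7=179, γ_8=177, γ_9=43 (in table at j=10).
x = i·n + j = 9·15 + 10 = 145.
Check: 57^145 ≡ 32 (mod 211).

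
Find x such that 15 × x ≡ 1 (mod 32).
15

gcd(15, 32) = 1, so the inverse exists.
Extended Euclidean algorithm on (32, 15):
32 = 2 × 15 + 2  ⟹  2 = (1)·32 + (-2)·15
15 = 7 × 2 + 1  ⟹  1 = (-7)·32 + (15)·15
So (15)·15 ≡ 1 (mod 32), i.e. 15^(-1) ≡ 15 (mod 32).
Check: 15 × 15 = 225 ≡ 1 (mod 32)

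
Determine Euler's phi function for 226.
112

226 = 2 × 113
φ(n) = n × ∏(1 - 1/p) for each prime p dividing n
φ(226) = 226 × (1 - 1/2) × (1 - 1/113) = 112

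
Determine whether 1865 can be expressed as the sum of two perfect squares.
4² + 43² (a=4, b=43)

Factorization: 1865 = 5 × 373
By Fermat: n is sum of two squares iff every prime p ≡ 3 (mod 4) appears to even power.
All primes ≡ 3 (mod 4) appear to even power.
Search a = 0, 1, 2, … for 1865 - a² a perfect square: first hit at a = 4: 1865 - 16 = 1849 = 43².
1865 = 4² + 43² = 16 + 1849 ✓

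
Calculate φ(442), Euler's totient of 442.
192

442 = 2 × 13 × 17
φ(n) = n × ∏(1 - 1/p) for each prime p dividing n
φ(442) = 442 × (1 - 1/2) × (1 - 1/13) × (1 - 1/17) = 192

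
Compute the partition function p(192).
1987276856363

p(n) counts ways to write n as a sum of positive integers (order ignored).
Euler's pentagonal recurrence: p(k) = p(k-1) + p(k-2) - p(k-5) - p(k-7) + p(k-12) + p(k-15) - ... (offsets j(3j∓1)/2, signs ++--, p(0)=1, p(<0)=0).
DP table for k = 0..191: p(0)=1, p(1)=1, p(2)=2, p(3)=3, p(4)=5, p(5)=7, p(6)=11, p(7)=15, p(8)=22, p(9)=30, p(10)=42, p(11)=56, p(12)=77, p(13)=101, p(14)=135, p(15)=176, p(16)=231, p(17)=297, p(18)=385, p(19)=490, p(20)=627, p(21)=792, p(22)=1002, p(23)=1255, p(24)=1575, p(25)=1958, p(26)=2436, p(27)=3010, p(28)=3718, p(29)=4565, p(30)=5604, p(31)=6842, p(32)=8349, p(33)=10143, p(34)=12310, p(35)=14883, p(36)=17977, p(37)=21637, p(38)=26015, p(39)=31185, p(40)=37338, p(41)=44583, p(42)=53174, p(43)=63261, p(44)=75175, p(45)=89134, p(46)=105558, p(47)=124754, p(48)=147273, p(49)=173525, p(50)=204226, p(51)=239943, p(52)=281589, p(53)=329931, p(54)=386155, p(55)=451276, p(56)=526823, p(57)=614154, p(58)=715220, p(59)=831820, p(60)=966467, p(61)=1121505, p(62)=1300156, p(63)=1505499, p(64)=1741630, p(65)=2012558, p(66)=2323520, p(67)=2679689, p(68)=3087735, p(69)=3554345, p(70)=4087968, p(71)=4697205, p(72)=5392783, p(73)=6185689, p(74)=7089500, p(75)=8118264, p(76)=9289091, p(77)=10619863, p(78)=12132164, p(79)=13848650, p(80)=15796476, p(81)=18004327, p(82)=20506255, p(83)=23338469, p(84)=26543660, p(85)=30167357, p(86)=34262962, p(87)=38887673, p(88)=44108109, p(89)=49995925, p(90)=56634173, p(91)=64112359, p(92)=72533807, p(93)=82010177, p(94)=92669720, p(95)=104651419, p(96)=118114304, p(97)=133230930, p(98)=150198136, p(99)=169229875, p(100)=190569292, p(101)=214481126, p(102)=241265379, p(103)=271248950, p(104)=304801365, p(105)=342325709, p(106)=384276336, p(107)=431149389, p(108)=483502844, p(109)=541946240, p(110)=607163746, p(111)=679903203, p(112)=761002156, p(113)=851376628, p(114)=952050665, p(115)=1064144451, p(116)=1188908248, p(117)=1327710076, p(118)=1482074143, p(119)=1653668665, p(120)=1844349560, p(121)=2056148051, p(122)=2291320912, p(123)=2552338241, p(124)=2841940500, p(125)=3163127352, p(126)=3519222692, p(127)=3913864295, p(128)=4351078600, p(129)=4835271870, p(130)=5371315400, p(131)=5964539504, p(132)=6620830889, p(133)=7346629512, p(134)=8149040695, p(135)=9035836076, p(136)=10015581680, p(137)=11097645016, p(138)=12292341831, p(139)=13610949895, p(140)=15065878135, p(141)=16670689208, p(142)=18440293320, p(143)=20390982757, p(144)=22540654445, p(145)=24908858009, p(146)=27517052599, p(147)=30388671978, p(148)=33549419497, p(149)=37027355200, p(150)=40853235313, p(151)=45060624582, p(152)=49686288421, p(153)=54770336324, p(154)=60356673280, p(155)=66493182097, p(156)=73232243759, p(157)=80630964769, p(158)=88751778802, p(159)=97662728555, p(160)=107438159466, p(161)=118159068427, p(162)=129913904637, p(163)=142798995930, p(164)=156919475295, p(165)=172389800255, p(166)=189334822579, p(167)=207890420102, p(168)=228204732751, p(169)=250438925115, p(170)=274768617130, p(171)=301384802048, p(172)=330495499613, p(173)=362326859895, p(174)=397125074750, p(175)=435157697830, p(176)=476715857290, p(177)=522115831195, p(178)=571701605655, p(179)=625846753120, p(180)=684957390936, p(181)=749474411781, p(182)=819876908323, p(183)=896684817527, p(184)=980462880430, p(185)=1071823774337, p(186)=1171432692373, p(187)=1280011042268, p(188)=1398341745571, p(189)=1527273599625, p(190)=1667727404093, p(191)=1820701100652.
Final step: p(192) = p(191) + p(190) - p(187) - p(185) + p(180) + p(177) - p(170) - p(166) + p(157) + p(152) - p(141) - p(135) + p(122) + p(115) - p(100) - p(92) + p(75) + p(66) - p(47) - p(37) + p(16) + p(5)
= 1820701100652 + 1667727404093 - 1280011042268 - 1071823774337 + 684957390936 + 522115831195 - 274768617130 - 189334822579 + 80630964769 + 49686288421 - 16670689208 - 9035836076 + 2291320912 + 1064144451 - 190569292 - 72533807 + 8118264 + 2323520 - 124754 - 21637 + 231 + 7
= 1987276856363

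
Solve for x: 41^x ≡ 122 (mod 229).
171

Baby-step giant-step with step n = ⌈√229⌉ = 16.
Baby steps 41^j mod 229 (j:value) for j=0..15: 0:1, 1:41, 2:78, 3:221, 4:130, 5:63, 6:64, 7:105, 8:183, 9:175, 10:76, 11:139, 12:203, 13:79, 14:33, 15:208.
Giant-step multiplier: 41^(-16) ≡ 41^(228-16) = 41^212 ≡ 25 (mod 229).
Giant steps γ_i = 122·25^i mod 229: γ_0=122, γ_1=73, γ_2=222, γ_3=54, γ_4=205, γ_5=87, γ_6=114, γ_7=102, γ_8=31, γ_9=88, γ_10=139 (in table at j=11).
x = i·n + j = 10·16 + 11 = 171.
Check: 41^171 ≡ 122 (mod 229).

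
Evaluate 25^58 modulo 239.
174

Repeated squaring. Binary of 58 = 111010.
25^1 ≡ 25 (mod 239); 25^2 ≡ 147 (mod 239); 25^4 ≡ 99 (mod 239); 25^8 ≡ 2 (mod 239); 25^16 ≡ 4 (mod 239); 25^32 ≡ 16 (mod 239)
25^58 = 25^2 × 25^8 × 25^16 × 25^32 ≡ 174 (mod 239)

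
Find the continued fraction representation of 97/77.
[1; 3, 1, 5, 1, 2]

Euclidean algorithm steps:
97 = 1 × 77 + 20
77 = 3 × 20 + 17
20 = 1 × 17 + 3
17 = 5 × 3 + 2
3 = 1 × 2 + 1
2 = 2 × 1 + 0
Continued fraction: [1; 3, 1, 5, 1, 2]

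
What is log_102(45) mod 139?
78

Baby-step giant-step with step n = ⌈√139⌉ = 12.
Baby steps 102^j mod 139 (j:value) for j=0..11: 0:1, 1:102, 2:118, 3:82, 4:24, 5:85, 6:52, 7:22, 8:20, 9:94, 10:136, 11:111.
Giant-step multiplier: 102^(-12) ≡ 102^(138-12) = 102^126 ≡ 64 (mod 139).
Giant steps γ_i = 45·64^i mod 139: γ_0=45, γ_1=100, γ_2=6, γ_3=106, γ_4=112, γ_5=79, γ_6=52 (in table at j=6).
x = i·n + j = 6·12 + 6 = 78.
Check: 102^78 ≡ 45 (mod 139).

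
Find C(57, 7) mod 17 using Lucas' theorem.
0

Using Lucas' theorem:
Write n=57 and k=7 in base 17:
n in base 17: [3, 6]
k in base 17: [0, 7]
C(57,7) mod 17 = ∏ C(n_i, k_i) mod 17
Digit binomials (mod 17): C(3,0) = 1; C(6,7) = 0 (k_i > n_i)
Product: 1 × 0 = 0 ≡ 0 (mod 17)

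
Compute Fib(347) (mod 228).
5

Matrix identity: Q^n = [[F_(n+1), F_n], [F_n, F_(n-1)]] with Q = [[1,1],[1,0]].
n = 347 = 101011011₂. Square-and-multiply, entries mod 228:
Q^1 = [[1,1],[1,0]]
Q^2 = (Q^1)² = [[2,1],[1,1]]
Q^5 = (Q^2)²·Q = [[8,5],[5,3]]
Q^10 = (Q^5)² = [[89,55],[55,34]]
Q^21 = (Q^10)²·Q = [[155,2],[2,153]]
Q^43 = (Q^21)²·Q = [[21,89],[89,160]]
Q^86 = (Q^43)² = [[154,149],[149,5]]
Q^173 = (Q^86)²·Q = [[68,89],[89,207]]
Q^347 = (Q^173)²·Q = [[84,5],[5,79]]
F_347 mod 228 = Q^347[0][1] = 5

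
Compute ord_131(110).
130

131 is prime, so ord(110) divides φ(131) = 130.
Divisors of 130: 1, 2, 5, 10, 13, 26, 65, 130.
Repeated squaring: 110^1 ≡ 110, 110^2 ≡ 48, 110^4 ≡ 77, 110^8 ≡ 34, 110^16 ≡ 108, 110^32 ≡ 5, 110^64 ≡ 25, 110^128 ≡ 101 (mod 131).
Test 110^d mod 131 for each divisor d in increasing order:
110^1 ≡ 110
110^2 ≡ 48
110^5 = 110^4·110^1 ≡ 86
110^10 = 110^8·110^2 ≡ 60
110^13 = 110^8·110^4·110^1 ≡ 42
110^26 = 110^16·110^8·110^2 ≡ 61
110^65 = 110^64·110^1 ≡ 130
110^130 = 110^128·110^2 ≡ 1  ← first divisor giving 1
The order is 130.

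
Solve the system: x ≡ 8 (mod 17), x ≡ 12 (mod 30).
42

Using Chinese Remainder Theorem:
M = 17 × 30 = 510
M1 = 30, M2 = 17
y1 = 30^(-1) mod 17 = 4
y2 = 17^(-1) mod 30 = 23
x = (8×30×4 + 12×17×23) mod 510 = 42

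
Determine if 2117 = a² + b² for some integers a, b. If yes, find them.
1² + 46² (a=1, b=46)

Factorization: 2117 = 29 × 73
By Fermat: n is sum of two squares iff every prime p ≡ 3 (mod 4) appears to even power.
All primes ≡ 3 (mod 4) appear to even power.
Search a = 0, 1, 2, … for 2117 - a² a perfect square: first hit at a = 1: 2117 - 1 = 2116 = 46².
2117 = 1² + 46² = 1 + 2116 ✓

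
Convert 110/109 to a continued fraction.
[1; 109]

Euclidean algorithm steps:
110 = 1 × 109 + 1
109 = 109 × 1 + 0
Continued fraction: [1; 109]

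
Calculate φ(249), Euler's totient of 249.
164

249 = 3 × 83
φ(n) = n × ∏(1 - 1/p) for each prime p dividing n
φ(249) = 249 × (1 - 1/3) × (1 - 1/83) = 164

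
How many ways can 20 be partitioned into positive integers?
627

p(n) counts ways to write n as a sum of positive integers (order ignored).
Euler's pentagonal recurrence: p(k) = p(k-1) + p(k-2) - p(k-5) - p(k-7) + p(k-12) + p(k-15) - ... (offsets j(3j∓1)/2, signs ++--, p(0)=1, p(<0)=0).
DP table for k = 0..19: p(0)=1, p(1)=1, p(2)=2, p(3)=3, p(4)=5, p(5)=7, p(6)=11, p(7)=15, p(8)=22, p(9)=30, p(10)=42, p(11)=56, p(12)=77, p(13)=101, p(14)=135, p(15)=176, p(16)=231, p(17)=297, p(18)=385, p(19)=490.
Final step: p(20) = p(19) + p(18) - p(15) - p(13) + p(8) + p(5)
= 490 + 385 - 176 - 101 + 22 + 7
= 627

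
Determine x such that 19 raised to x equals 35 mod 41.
29

Baby-step giant-step with step n = ⌈√41⌉ = 7.
Baby steps 19^j mod 41 (j:value) for j=0..6: 0:1, 1:19, 2:33, 3:12, 4:23, 5:27, 6:21.
Giant-step multiplier: 19^(-7) ≡ 19^(40-7) = 19^33 ≡ 26 (mod 41).
Giant steps γ_i = 35·26^i mod 41: γ_0=35, γ_1=8, γ_2=3, γ_3=37, γ_4=19 (in table at j=1).
x = i·n + j = 4·7 + 1 = 29.
Check: 19^29 ≡ 35 (mod 41).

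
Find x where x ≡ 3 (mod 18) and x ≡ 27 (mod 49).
615

Using Chinese Remainder Theorem:
M = 18 × 49 = 882
M1 = 49, M2 = 18
y1 = 49^(-1) mod 18 = 7
y2 = 18^(-1) mod 49 = 30
x = (3×49×7 + 27×18×30) mod 882 = 615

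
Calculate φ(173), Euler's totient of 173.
172

173 = 173
φ(n) = n × ∏(1 - 1/p) for each prime p dividing n
φ(173) = 173 × (1 - 1/173) = 172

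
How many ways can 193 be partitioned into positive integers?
2168627105469

p(n) counts ways to write n as a sum of positive integers (order ignored).
Euler's pentagonal recurrence: p(k) = p(k-1) + p(k-2) - p(k-5) - p(k-7) + p(k-12) + p(k-15) - ... (offsets j(3j∓1)/2, signs ++--, p(0)=1, p(<0)=0).
DP table for k = 0..192: p(0)=1, p(1)=1, p(2)=2, p(3)=3, p(4)=5, p(5)=7, p(6)=11, p(7)=15, p(8)=22, p(9)=30, p(10)=42, p(11)=56, p(12)=77, p(13)=101, p(14)=135, p(15)=176, p(16)=231, p(17)=297, p(18)=385, p(19)=490, p(20)=627, p(21)=792, p(22)=1002, p(23)=1255, p(24)=1575, p(25)=1958, p(26)=2436, p(27)=3010, p(28)=3718, p(29)=4565, p(30)=5604, p(31)=6842, p(32)=8349, p(33)=10143, p(34)=12310, p(35)=14883, p(36)=17977, p(37)=21637, p(38)=26015, p(39)=31185, p(40)=37338, p(41)=44583, p(42)=53174, p(43)=63261, p(44)=75175, p(45)=89134, p(46)=105558, p(47)=124754, p(48)=147273, p(49)=173525, p(50)=204226, p(51)=239943, p(52)=281589, p(53)=329931, p(54)=386155, p(55)=451276, p(56)=526823, p(57)=614154, p(58)=715220, p(59)=831820, p(60)=966467, p(61)=1121505, p(62)=1300156, p(63)=1505499, p(64)=1741630, p(65)=2012558, p(66)=2323520, p(67)=2679689, p(68)=3087735, p(69)=3554345, p(70)=4087968, p(71)=4697205, p(72)=5392783, p(73)=6185689, p(74)=7089500, p(75)=8118264, p(76)=9289091, p(77)=10619863, p(78)=12132164, p(79)=13848650, p(80)=15796476, p(81)=18004327, p(82)=20506255, p(83)=23338469, p(84)=26543660, p(85)=30167357, p(86)=34262962, p(87)=38887673, p(88)=44108109, p(89)=49995925, p(90)=56634173, p(91)=64112359, p(92)=72533807, p(93)=82010177, p(94)=92669720, p(95)=104651419, p(96)=118114304, p(97)=133230930, p(98)=150198136, p(99)=169229875, p(100)=190569292, p(101)=214481126, p(102)=241265379, p(103)=271248950, p(104)=304801365, p(105)=342325709, p(106)=384276336, p(107)=431149389, p(108)=483502844, p(109)=541946240, p(110)=607163746, p(111)=679903203, p(112)=761002156, p(113)=851376628, p(114)=952050665, p(115)=1064144451, p(116)=1188908248, p(117)=1327710076, p(118)=1482074143, p(119)=1653668665, p(120)=1844349560, p(121)=2056148051, p(122)=2291320912, p(123)=2552338241, p(124)=2841940500, p(125)=3163127352, p(126)=3519222692, p(127)=3913864295, p(128)=4351078600, p(129)=4835271870, p(130)=5371315400, p(131)=5964539504, p(132)=6620830889, p(133)=7346629512, p(134)=8149040695, p(135)=9035836076, p(136)=10015581680, p(137)=11097645016, p(138)=12292341831, p(139)=13610949895, p(140)=15065878135, p(141)=16670689208, p(142)=18440293320, p(143)=20390982757, p(144)=22540654445, p(145)=24908858009, p(146)=27517052599, p(147)=30388671978, p(148)=33549419497, p(149)=37027355200, p(150)=40853235313, p(151)=45060624582, p(152)=49686288421, p(153)=54770336324, p(154)=60356673280, p(155)=66493182097, p(156)=73232243759, p(157)=80630964769, p(158)=88751778802, p(159)=97662728555, p(160)=107438159466, p(161)=118159068427, p(162)=129913904637, p(163)=142798995930, p(164)=156919475295, p(165)=172389800255, p(166)=189334822579, p(167)=207890420102, p(168)=228204732751, p(169)=250438925115, p(170)=274768617130, p(171)=301384802048, p(172)=330495499613, p(173)=362326859895, p(174)=397125074750, p(175)=435157697830, p(176)=476715857290, p(177)=522115831195, p(178)=571701605655, p(179)=625846753120, p(180)=684957390936, p(181)=749474411781, p(182)=819876908323, p(183)=896684817527, p(184)=980462880430, p(185)=1071823774337, p(186)=1171432692373, p(187)=1280011042268, p(188)=1398341745571, p(189)=1527273599625, p(190)=1667727404093, p(191)=1820701100652, p(192)=1987276856363.
Final step: p(193) = p(192) + p(191) - p(188) - p(186) + p(181) + p(178) - p(171) - p(167) + p(158) + p(153) - p(142) - p(136) + p(123) + p(116) - p(101) - p(93) + p(76) + p(67) - p(48) - p(38) + p(17) + p(6)
= 1987276856363 + 1820701100652 - 1398341745571 - 1171432692373 + 749474411781 + 571701605655 - 301384802048 - 207890420102 + 88751778802 + 54770336324 - 18440293320 - 10015581680 + 2552338241 + 1188908248 - 214481126 - 82010177 + 9289091 + 2679689 - 147273 - 26015 + 297 + 11
= 2168627105469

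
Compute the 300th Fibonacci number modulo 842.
834

Matrix identity: Q^n = [[F_(n+1), F_n], [F_n, F_(n-1)]] with Q = [[1,1],[1,0]].
n = 300 = 100101100₂. Square-and-multiply, entries mod 842:
Q^1 = [[1,1],[1,0]]
Q^2 = (Q^1)² = [[2,1],[1,1]]
Q^4 = (Q^2)² = [[5,3],[3,2]]
Q^9 = (Q^4)²·Q = [[55,34],[34,21]]
Q^18 = (Q^9)² = [[813,58],[58,755]]
Q^37 = (Q^18)²·Q = [[3,837],[837,8]]
Q^75 = (Q^37)²·Q = [[821,34],[34,787]]
Q^150 = (Q^75)² = [[755,784],[784,813]]
Q^300 = (Q^150)² = [[829,834],[834,837]]
F_300 mod 842 = Q^300[0][1] = 834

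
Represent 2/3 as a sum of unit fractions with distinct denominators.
1/2 + 1/6

Greedy algorithm:
2/3: ceiling(3/2) = 2, use 1/2
1/6: ceiling(6/1) = 6, use 1/6
Result: 2/3 = 1/2 + 1/6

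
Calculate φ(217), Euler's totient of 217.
180

217 = 7 × 31
φ(n) = n × ∏(1 - 1/p) for each prime p dividing n
φ(217) = 217 × (1 - 1/7) × (1 - 1/31) = 180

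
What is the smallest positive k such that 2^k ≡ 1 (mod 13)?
12

13 is prime, so ord(2) divides φ(13) = 12.
Divisors of 12: 1, 2, 3, 4, 6, 12.
Repeated squaring: 2^1 ≡ 2, 2^2 ≡ 4, 2^4 ≡ 3, 2^8 ≡ 9 (mod 13).
Test 2^d mod 13 for each divisor d in increasing order:
2^1 ≡ 2
2^2 ≡ 4
2^3 = 2^2·2^1 ≡ 8
2^4 ≡ 3
2^6 = 2^4·2^2 ≡ 12
2^12 = 2^8·2^4 ≡ 1  ← first divisor giving 1
The order is 12.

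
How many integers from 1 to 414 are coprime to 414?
132

414 = 2 × 3^2 × 23
φ(n) = n × ∏(1 - 1/p) for each prime p dividing n
φ(414) = 414 × (1 - 1/2) × (1 - 1/3) × (1 - 1/23) = 132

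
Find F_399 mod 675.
376

Matrix identity: Q^n = [[F_(n+1), F_n], [F_n, F_(n-1)]] with Q = [[1,1],[1,0]].
n = 399 = 110001111₂. Square-and-multiply, entries mod 675:
Q^1 = [[1,1],[1,0]]
Q^3 = (Q^1)²·Q = [[3,2],[2,1]]
Q^6 = (Q^3)² = [[13,8],[8,5]]
Q^12 = (Q^6)² = [[233,144],[144,89]]
Q^24 = (Q^12)² = [[100,468],[468,307]]
Q^49 = (Q^24)²·Q = [[325,199],[199,126]]
Q^99 = (Q^49)²·Q = [[75,101],[101,649]]
Q^199 = (Q^99)²·Q = [[525,301],[301,224]]
Q^399 = (Q^199)²·Q = [[375,376],[376,674]]
F_399 mod 675 = Q^399[0][1] = 376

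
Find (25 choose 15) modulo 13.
1

Using Lucas' theorem:
Write n=25 and k=15 in base 13:
n in base 13: [1, 12]
k in base 13: [1, 2]
C(25,15) mod 13 = ∏ C(n_i, k_i) mod 13
Digit binomials (mod 13): C(1,1) = 1; C(12,2) = 66 ≡ 1
Product: 1 × 1 = 1 ≡ 1 (mod 13)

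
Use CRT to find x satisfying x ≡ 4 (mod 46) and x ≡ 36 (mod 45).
1476

Using Chinese Remainder Theorem:
M = 46 × 45 = 2070
M1 = 45, M2 = 46
y1 = 45^(-1) mod 46 = 45
y2 = 46^(-1) mod 45 = 1
x = (4×45×45 + 36×46×1) mod 2070 = 1476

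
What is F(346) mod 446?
197

Matrix identity: Q^n = [[F_(n+1), F_n], [F_n, F_(n-1)]] with Q = [[1,1],[1,0]].
n = 346 = 101011010₂. Square-and-multiply, entries mod 446:
Q^1 = [[1,1],[1,0]]
Q^2 = (Q^1)² = [[2,1],[1,1]]
Q^5 = (Q^2)²·Q = [[8,5],[5,3]]
Q^10 = (Q^5)² = [[89,55],[55,34]]
Q^21 = (Q^10)²·Q = [[317,242],[242,75]]
Q^43 = (Q^21)²·Q = [[143,277],[277,312]]
Q^86 = (Q^43)² = [[396,263],[263,133]]
Q^173 = (Q^86)²·Q = [[284,309],[309,421]]
Q^346 = (Q^173)² = [[413,197],[197,216]]
F_346 mod 446 = Q^346[0][1] = 197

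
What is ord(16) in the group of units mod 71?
35

71 is prime, so ord(16) divides φ(71) = 70.
Divisors of 70: 1, 2, 5, 7, 10, 14, 35, 70.
Repeated squaring: 16^1 ≡ 16, 16^2 ≡ 43, 16^4 ≡ 3, 16^8 ≡ 9, 16^16 ≡ 10, 16^32 ≡ 29, 16^64 ≡ 60 (mod 71).
Test 16^d mod 71 for each divisor d in increasing order:
16^1 ≡ 16
16^2 ≡ 43
16^5 = 16^4·16^1 ≡ 48
16^7 = 16^4·16^2·16^1 ≡ 5
16^10 = 16^8·16^2 ≡ 32
16^14 = 16^8·16^4·16^2 ≡ 25
16^35 = 16^32·16^2·16^1 ≡ 1  ← first divisor giving 1
The order is 35.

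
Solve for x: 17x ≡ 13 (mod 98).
x ≡ 93 (mod 98)

gcd(17, 98) = 1, which divides 13, so solutions exist.
Find 17^(-1) mod 98 by the extended Euclidean algorithm:
98 = 5 × 17 + 13  ⟹  13 = (1)·98 + (-5)·17
17 = 1 × 13 + 4  ⟹  4 = (-1)·98 + (6)·17
13 = 3 × 4 + 1  ⟹  1 = (4)·98 + (-23)·17
So (-23)·17 ≡ 1 (mod 98), i.e. 17^(-1) ≡ -23 ≡ 75 (mod 98).
x ≡ 75 × 13 = 975 ≡ 93 (mod 98).
Check: 17 × 93 = 1581 ≡ 13 (mod 98).
Unique solution: x ≡ 93 (mod 98)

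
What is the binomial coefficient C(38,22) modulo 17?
0

Using Lucas' theorem:
Write n=38 and k=22 in base 17:
n in base 17: [2, 4]
k in base 17: [1, 5]
C(38,22) mod 17 = ∏ C(n_i, k_i) mod 17
Digit binomials (mod 17): C(2,1) = 2; C(4,5) = 0 (k_i > n_i)
Product: 2 × 0 = 0 ≡ 0 (mod 17)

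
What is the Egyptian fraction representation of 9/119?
1/14 + 1/238

Greedy algorithm:
9/119: ceiling(119/9) = 14, use 1/14
1/238: ceiling(238/1) = 238, use 1/238
Result: 9/119 = 1/14 + 1/238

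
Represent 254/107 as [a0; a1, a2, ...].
[2; 2, 1, 2, 13]

Euclidean algorithm steps:
254 = 2 × 107 + 40
107 = 2 × 40 + 27
40 = 1 × 27 + 13
27 = 2 × 13 + 1
13 = 13 × 1 + 0
Continued fraction: [2; 2, 1, 2, 13]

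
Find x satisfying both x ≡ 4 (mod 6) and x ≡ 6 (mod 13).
58

Using Chinese Remainder Theorem:
M = 6 × 13 = 78
M1 = 13, M2 = 6
y1 = 13^(-1) mod 6 = 1
y2 = 6^(-1) mod 13 = 11
x = (4×13×1 + 6×6×11) mod 78 = 58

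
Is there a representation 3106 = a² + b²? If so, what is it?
9² + 55² (a=9, b=55)

Factorization: 3106 = 2 × 1553
By Fermat: n is sum of two squares iff every prime p ≡ 3 (mod 4) appears to even power.
All primes ≡ 3 (mod 4) appear to even power.
Search a = 0, 1, 2, … for 3106 - a² a perfect square: first hit at a = 9: 3106 - 81 = 3025 = 55².
3106 = 9² + 55² = 81 + 3025 ✓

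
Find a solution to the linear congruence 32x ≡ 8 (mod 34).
x ≡ 13 (mod 17)

gcd(32, 34) = 2, which divides 8, so solutions exist.
Divide through by 2: 16x ≡ 4 (mod 17).
Find 16^(-1) mod 17 by the extended Euclidean algorithm:
17 = 1 × 16 + 1  ⟹  1 = (1)·17 + (-1)·16
So (-1)·16 ≡ 1 (mod 17), i.e. 16^(-1) ≡ -1 ≡ 16 (mod 17).
x ≡ 16 × 4 = 64 ≡ 13 (mod 17).
Check: 32 × 13 = 416 ≡ 8 (mod 34).
x ≡ 13 (mod 17), giving 2 solutions mod 34.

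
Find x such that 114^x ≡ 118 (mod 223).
15

Baby-step giant-step with step n = ⌈√223⌉ = 15.
Baby steps 114^j mod 223 (j:value) for j=0..14: 0:1, 1:114, 2:62, 3:155, 4:53, 5:21, 6:164, 7:187, 8:133, 9:221, 10:218, 11:99, 12:136, 13:117, 14:181.
Giant-step multiplier: 114^(-15) ≡ 114^(222-15) = 114^207 ≡ 206 (mod 223).
Giant steps γ_i = 118·206^i mod 223: γ_0=118, γ_1=1 (in table at j=0).
x = i·n + j = 1·15 + 0 = 15.
Check: 114^15 ≡ 118 (mod 223).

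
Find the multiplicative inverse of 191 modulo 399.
305

gcd(191, 399) = 1, so the inverse exists.
Extended Euclidean algorithm on (399, 191):
399 = 2 × 191 + 17  ⟹  17 = (1)·399 + (-2)·191
191 = 11 × 17 + 4  ⟹  4 = (-11)·399 + (23)·191
17 = 4 × 4 + 1  ⟹  1 = (45)·399 + (-94)·191
So (-94)·191 ≡ 1 (mod 399), i.e. 191^(-1) ≡ -94 ≡ 305 (mod 399).
Check: 191 × 305 = 58255 ≡ 1 (mod 399)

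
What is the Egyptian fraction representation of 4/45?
1/12 + 1/180

Greedy algorithm:
4/45: ceiling(45/4) = 12, use 1/12
1/180: ceiling(180/1) = 180, use 1/180
Result: 4/45 = 1/12 + 1/180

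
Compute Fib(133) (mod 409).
123

Matrix identity: Q^n = [[F_(n+1), F_n], [F_n, F_(n-1)]] with Q = [[1,1],[1,0]].
n = 133 = 10000101₂. Square-and-multiply, entries mod 409:
Q^1 = [[1,1],[1,0]]
Q^2 = (Q^1)² = [[2,1],[1,1]]
Q^4 = (Q^2)² = [[5,3],[3,2]]
Q^8 = (Q^4)² = [[34,21],[21,13]]
Q^16 = (Q^8)² = [[370,169],[169,201]]
Q^33 = (Q^16)²·Q = [[200,225],[225,384]]
Q^66 = (Q^33)² = [[236,111],[111,125]]
Q^133 = (Q^66)²·Q = [[112,123],[123,398]]
F_133 mod 409 = Q^133[0][1] = 123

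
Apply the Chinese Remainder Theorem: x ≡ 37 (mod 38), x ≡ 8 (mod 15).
113

Using Chinese Remainder Theorem:
M = 38 × 15 = 570
M1 = 15, M2 = 38
y1 = 15^(-1) mod 38 = 33
y2 = 38^(-1) mod 15 = 2
x = (37×15×33 + 8×38×2) mod 570 = 113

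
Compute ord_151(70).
50

151 is prime, so ord(70) divides φ(151) = 150.
Divisors of 150: 1, 2, 3, 5, 6, 10, 15, 25, 30, 50, 75, 150.
Repeated squaring: 70^1 ≡ 70, 70^2 ≡ 68, 70^4 ≡ 94, 70^8 ≡ 78, 70^16 ≡ 44, 70^32 ≡ 124, 70^64 ≡ 125, 70^128 ≡ 72 (mod 151).
Test 70^d mod 151 for each divisor d in increasing order:
70^1 ≡ 70
70^2 ≡ 68
70^3 = 70^2·70^1 ≡ 79
70^5 = 70^4·70^1 ≡ 87
70^6 = 70^4·70^2 ≡ 50
70^10 = 70^8·70^2 ≡ 19
70^15 = 70^8·70^4·70^2·70^1 ≡ 143
70^25 = 70^16·70^8·70^1 ≡ 150
70^30 = 70^16·70^8·70^4·70^2 ≡ 64
70^50 = 70^32·70^16·70^2 ≡ 1  ← first divisor giving 1
The order is 50.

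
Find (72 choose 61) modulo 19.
16

Using Lucas' theorem:
Write n=72 and k=61 in base 19:
n in base 19: [3, 15]
k in base 19: [3, 4]
C(72,61) mod 19 = ∏ C(n_i, k_i) mod 19
Digit binomials (mod 19): C(3,3) = 1; C(15,4) = 1365 ≡ 16
Product: 1 × 16 = 16 ≡ 16 (mod 19)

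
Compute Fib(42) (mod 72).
64

Matrix identity: Q^n = [[F_(n+1), F_n], [F_n, F_(n-1)]] with Q = [[1,1],[1,0]].
n = 42 = 101010₂. Square-and-multiply, entries mod 72:
Q^1 = [[1,1],[1,0]]
Q^2 = (Q^1)² = [[2,1],[1,1]]
Q^5 = (Q^2)²·Q = [[8,5],[5,3]]
Q^10 = (Q^5)² = [[17,55],[55,34]]
Q^21 = (Q^10)²·Q = [[71,2],[2,69]]
Q^42 = (Q^21)² = [[5,64],[64,13]]
F_42 mod 72 = Q^42[0][1] = 64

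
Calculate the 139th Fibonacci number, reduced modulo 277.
0

Matrix identity: Q^n = [[F_(n+1), F_n], [F_n, F_(n-1)]] with Q = [[1,1],[1,0]].
n = 139 = 10001011₂. Square-and-multiply, entries mod 277:
Q^1 = [[1,1],[1,0]]
Q^2 = (Q^1)² = [[2,1],[1,1]]
Q^4 = (Q^2)² = [[5,3],[3,2]]
Q^8 = (Q^4)² = [[34,21],[21,13]]
Q^17 = (Q^8)²·Q = [[91,212],[212,156]]
Q^34 = (Q^17)² = [[41,11],[11,30]]
Q^69 = (Q^34)²·Q = [[90,140],[140,227]]
Q^139 = (Q^69)²·Q = [[60,0],[0,60]]
F_139 mod 277 = Q^139[0][1] = 0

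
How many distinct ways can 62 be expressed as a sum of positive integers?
1300156

p(n) counts ways to write n as a sum of positive integers (order ignored).
Euler's pentagonal recurrence: p(k) = p(k-1) + p(k-2) - p(k-5) - p(k-7) + p(k-12) + p(k-15) - ... (offsets j(3j∓1)/2, signs ++--, p(0)=1, p(<0)=0).
DP table for k = 0..61: p(0)=1, p(1)=1, p(2)=2, p(3)=3, p(4)=5, p(5)=7, p(6)=11, p(7)=15, p(8)=22, p(9)=30, p(10)=42, p(11)=56, p(12)=77, p(13)=101, p(14)=135, p(15)=176, p(16)=231, p(17)=297, p(18)=385, p(19)=490, p(20)=627, p(21)=792, p(22)=1002, p(23)=1255, p(24)=1575, p(25)=1958, p(26)=2436, p(27)=3010, p(28)=3718, p(29)=4565, p(30)=5604, p(31)=6842, p(32)=8349, p(33)=10143, p(34)=12310, p(35)=14883, p(36)=17977, p(37)=21637, p(38)=26015, p(39)=31185, p(40)=37338, p(41)=44583, p(42)=53174, p(43)=63261, p(44)=75175, p(45)=89134, p(46)=105558, p(47)=124754, p(48)=147273, p(49)=173525, p(50)=204226, p(51)=239943, p(52)=281589, p(53)=329931, p(54)=386155, p(55)=451276, p(56)=526823, p(57)=614154, p(58)=715220, p(59)=831820, p(60)=966467, p(61)=1121505.
Final step: p(62) = p(61) + p(60) - p(57) - p(55) + p(50) + p(47) - p(40) - p(36) + p(27) + p(22) - p(11) - p(5)
= 1121505 + 966467 - 614154 - 451276 + 204226 + 124754 - 37338 - 17977 + 3010 + 1002 - 56 - 7
= 1300156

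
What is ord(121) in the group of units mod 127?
63

127 is prime, so ord(121) divides φ(127) = 126.
Divisors of 126: 1, 2, 3, 6, 7, 9, 14, 18, 21, 42, 63, 126.
Repeated squaring: 121^1 ≡ 121, 121^2 ≡ 36, 121^4 ≡ 26, 121^8 ≡ 41, 121^16 ≡ 30, 121^32 ≡ 11, 121^64 ≡ 121 (mod 127).
Test 121^d mod 127 for each divisor d in increasing order:
121^1 ≡ 121
121^2 ≡ 36
121^3 = 121^2·121^1 ≡ 38
121^6 = 121^4·121^2 ≡ 47
121^7 = 121^4·121^2·121^1 ≡ 99
121^9 = 121^8·121^1 ≡ 8
121^14 = 121^8·121^4·121^2 ≡ 22
121^18 = 121^16·121^2 ≡ 64
121^21 = 121^16·121^4·121^1 ≡ 19
121^42 = 121^32·121^8·121^2 ≡ 107
121^63 = 121^32·121^16·121^8·121^4·121^2·121^1 ≡ 1  ← first divisor giving 1
The order is 63.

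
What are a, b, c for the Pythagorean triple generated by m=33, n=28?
(305, 1848, 1873)

Euclid's formula: a = m² - n², b = 2mn, c = m² + n²
m = 33, n = 28
a = 33² - 28² = 1089 - 784 = 305
b = 2 × 33 × 28 = 1848
c = 33² + 28² = 1089 + 784 = 1873
Verification: 305² + 1848² = 93025 + 3415104 = 3508129 = 1873² ✓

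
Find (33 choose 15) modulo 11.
0

Using Lucas' theorem:
Write n=33 and k=15 in base 11:
n in base 11: [3, 0]
k in base 11: [1, 4]
C(33,15) mod 11 = ∏ C(n_i, k_i) mod 11
Digit binomials (mod 11): C(3,1) = 3; C(0,4) = 0 (k_i > n_i)
Product: 3 × 0 = 0 ≡ 0 (mod 11)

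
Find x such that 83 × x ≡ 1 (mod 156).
47

gcd(83, 156) = 1, so the inverse exists.
Extended Euclidean algorithm on (156, 83):
156 = 1 × 83 + 73  ⟹  73 = (1)·156 + (-1)·83
83 = 1 × 73 + 10  ⟹  10 = (-1)·156 + (2)·83
73 = 7 × 10 + 3  ⟹  3 = (8)·156 + (-15)·83
10 = 3 × 3 + 1  ⟹  1 = (-25)·156 + (47)·83
So (47)·83 ≡ 1 (mod 156), i.e. 83^(-1) ≡ 47 (mod 156).
Check: 83 × 47 = 3901 ≡ 1 (mod 156)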